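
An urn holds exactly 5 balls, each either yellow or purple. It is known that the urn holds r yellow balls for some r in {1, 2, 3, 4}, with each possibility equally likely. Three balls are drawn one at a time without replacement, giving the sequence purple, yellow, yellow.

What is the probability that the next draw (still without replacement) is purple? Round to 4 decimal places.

For each hypothesis, P(data | H) works out to: P(data | r = 1) = (4/5)(1/4)(0/3) = 0; P(data | r = 2) = (3/5)(2/4)(1/3) = 1/10; P(data | r = 3) = (2/5)(3/4)(2/3) = 1/5; P(data | r = 4) = (1/5)(4/4)(3/3) = 1/5.
Weighting by the prior gives 1/4 · 0 = 0, 1/4 · 1/10 = 1/40, 1/4 · 1/5 = 1/20, 1/4 · 1/5 = 1/20; these sum to 1/8.
Dividing through by the total gives posterior P(r = 1 | data) = 0, P(r = 2 | data) = 1/5, P(r = 3 | data) = 2/5, P(r = 4 | data) = 2/5.
The predictive probability is P(purple next | data) = (1)(1/5) + (1/2)(2/5) + (0)(2/5) = 2/5.

0.4000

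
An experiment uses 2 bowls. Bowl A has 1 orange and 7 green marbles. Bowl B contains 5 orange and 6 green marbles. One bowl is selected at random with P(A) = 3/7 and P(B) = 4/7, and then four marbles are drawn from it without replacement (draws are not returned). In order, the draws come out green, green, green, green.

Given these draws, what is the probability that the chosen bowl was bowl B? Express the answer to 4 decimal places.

The likelihood of the observed sequence under each hypothesis: P(data | bowl A) = (7/8)(6/7)(5/6)(4/5) = 1/2; P(data | bowl B) = (6/11)(5/10)(4/9)(3/8) = 1/22.
The prior-weighted likelihoods are 3/7 · 1/2 = 3/14, 4/7 · 1/22 = 2/77; with total 37/154.
Therefore the posterior P(bowl B | data) = (2/77) / (37/154) = 4/37.

0.1081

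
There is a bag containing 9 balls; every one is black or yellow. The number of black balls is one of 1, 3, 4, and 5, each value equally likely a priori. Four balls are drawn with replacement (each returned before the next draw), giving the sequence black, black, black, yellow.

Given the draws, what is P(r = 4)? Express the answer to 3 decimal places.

The likelihood of the observed sequence under each hypothesis: P(data | r = 1) = (1/9)(1/9)(1/9)(8/9) = 0.0012193; P(data | r = 3) = (3/9)(3/9)(3/9)(6/9) = 0.024691; P(data | r = 4) = (4/9)(4/9)(4/9)(5/9) = 0.048773; P(data | r = 5) = (5/9)(5/9)(5/9)(4/9) = 0.076208.
The prior-weighted likelihoods are 1/4 · 0.0012193 = 0.00030483, 1/4 · 0.024691 = 0.0061728, 1/4 · 0.048773 = 0.012193, 1/4 · 0.076208 = 0.019052; these sum to 0.037723.
By Bayes' rule, P(r = 4 | data) = (0.012193) / (0.037723) = 0.32323.

0.323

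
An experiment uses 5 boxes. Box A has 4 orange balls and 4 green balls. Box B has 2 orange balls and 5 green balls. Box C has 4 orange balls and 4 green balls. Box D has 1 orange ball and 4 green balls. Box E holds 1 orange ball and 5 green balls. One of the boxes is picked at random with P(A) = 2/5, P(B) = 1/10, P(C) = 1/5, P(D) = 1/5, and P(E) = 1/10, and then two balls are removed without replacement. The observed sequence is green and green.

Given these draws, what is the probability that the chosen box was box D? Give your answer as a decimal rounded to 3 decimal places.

0.331

For each hypothesis, P(data | H) works out to: P(data | box A) = (4/8)(3/7) = 3/14; P(data | box B) = (5/7)(4/6) = 10/21; P(data | box C) = (4/8)(3/7) = 3/14; P(data | box D) = (4/5)(3/4) = 3/5; P(data | box E) = (5/6)(4/5) = 2/3.
Multiplying each by its prior: 2/5 · 3/14 = 3/35, 1/10 · 10/21 = 1/21, 1/5 · 3/14 = 3/70, 1/5 · 3/5 = 3/25, 1/10 · 2/3 = 1/15; with total 127/350.
Therefore the posterior P(box D | data) = (3/25) / (127/350) = 42/127.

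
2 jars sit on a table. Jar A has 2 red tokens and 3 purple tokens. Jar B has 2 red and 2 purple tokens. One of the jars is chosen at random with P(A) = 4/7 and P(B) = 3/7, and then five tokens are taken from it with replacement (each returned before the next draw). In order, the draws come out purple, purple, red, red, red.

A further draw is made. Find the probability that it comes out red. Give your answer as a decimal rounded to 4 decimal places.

The likelihood of the observed sequence under each hypothesis: P(data | jar A) = (3/5)(3/5)(2/5)(2/5)(2/5) = 0.02304; P(data | jar B) = (2/4)(2/4)(2/4)(2/4)(2/4) = 0.03125.
Multiplying each by its prior: 4/7 · 0.02304 = 0.013166, 3/7 · 0.03125 = 0.013393; with total 0.026559.
The posterior is then P(jar A | data) = 0.49572, P(jar B | data) = 0.50428.
The predictive probability is P(red next | data) = (2/5)(0.49572) + (1/2)(0.50428) = 0.45043.

0.4504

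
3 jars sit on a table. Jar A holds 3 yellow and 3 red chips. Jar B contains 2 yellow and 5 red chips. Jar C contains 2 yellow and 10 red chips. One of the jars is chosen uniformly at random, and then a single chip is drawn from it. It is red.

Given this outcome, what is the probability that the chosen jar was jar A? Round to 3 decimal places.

0.244

Under each hypothesis, the probability of this draw is: P(data | jar A) = (3/6) = 1/2; P(data | jar B) = (5/7) = 5/7; P(data | jar C) = (10/12) = 5/6.
Multiplying each by its prior: 1/3 · 1/2 = 1/6, 1/3 · 5/7 = 5/21, 1/3 · 5/6 = 5/18; these sum to 43/63.
So P(jar A | data) = (1/6) / (43/63) = 21/86.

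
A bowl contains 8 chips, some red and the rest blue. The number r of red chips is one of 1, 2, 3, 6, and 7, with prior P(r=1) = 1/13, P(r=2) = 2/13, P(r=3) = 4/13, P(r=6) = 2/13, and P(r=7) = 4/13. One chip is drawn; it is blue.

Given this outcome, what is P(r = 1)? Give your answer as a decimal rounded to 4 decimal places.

0.1489

For each hypothesis, P(data | H) works out to: P(data | r = 1) = (7/8) = 7/8; P(data | r = 2) = (6/8) = 3/4; P(data | r = 3) = (5/8) = 5/8; P(data | r = 6) = (2/8) = 1/4; P(data | r = 7) = (1/8) = 1/8.
Weighting by the prior gives 1/13 · 7/8 = 7/104, 2/13 · 3/4 = 3/26, 4/13 · 5/8 = 5/26, 2/13 · 1/4 = 1/26, 4/13 · 1/8 = 1/26; these sum to 47/104.
By Bayes' rule, P(r = 1 | data) = (7/104) / (47/104) = 7/47.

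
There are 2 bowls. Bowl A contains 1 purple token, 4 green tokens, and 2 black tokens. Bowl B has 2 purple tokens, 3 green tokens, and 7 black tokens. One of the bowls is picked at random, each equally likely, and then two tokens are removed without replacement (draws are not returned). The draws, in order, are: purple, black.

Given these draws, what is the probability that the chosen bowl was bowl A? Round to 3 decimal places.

Under each hypothesis, the probability of the observed sequence is: P(data | bowl A) = (1/7)(2/6) = 1/21; P(data | bowl B) = (2/12)(7/11) = 7/66.
Weighting by the prior gives 1/2 · 1/21 = 1/42, 1/2 · 7/66 = 7/132; summing to 71/924.
Therefore the posterior P(bowl A | data) = (1/42) / (71/924) = 22/71.

0.310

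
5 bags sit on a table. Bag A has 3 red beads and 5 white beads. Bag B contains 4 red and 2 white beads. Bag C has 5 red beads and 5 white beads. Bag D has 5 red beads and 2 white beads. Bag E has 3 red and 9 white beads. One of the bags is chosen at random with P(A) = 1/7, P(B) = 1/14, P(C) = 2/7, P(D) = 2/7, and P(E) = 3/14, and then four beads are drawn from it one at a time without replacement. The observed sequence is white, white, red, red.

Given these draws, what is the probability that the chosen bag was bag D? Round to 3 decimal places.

For each hypothesis, P(data | H) works out to: P(data | bag A) = (5/8)(4/7)(3/6)(2/5) = 0.071429; P(data | bag B) = (2/6)(1/5)(4/4)(3/3) = 0.066667; P(data | bag C) = (5/10)(4/9)(5/8)(4/7) = 0.079365; P(data | bag D) = (2/7)(1/6)(5/5)(4/4) = 0.047619; P(data | bag E) = (9/12)(8/11)(3/10)(2/9) = 0.036364.
Weighting by the prior gives 1/7 · 0.071429 = 0.010204, 1/14 · 0.066667 = 0.0047619, 2/7 · 0.079365 = 0.022676, 2/7 · 0.047619 = 0.013605, 3/14 · 0.036364 = 0.0077922; these sum to 0.059039.
Hence P(bag D | data) = (0.013605) / (0.059039) = 0.23045.

0.230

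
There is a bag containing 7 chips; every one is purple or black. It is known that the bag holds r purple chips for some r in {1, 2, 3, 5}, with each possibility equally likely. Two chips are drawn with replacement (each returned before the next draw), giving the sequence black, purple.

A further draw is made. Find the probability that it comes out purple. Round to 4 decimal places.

0.4211

Under each hypothesis, the probability of the observed sequence is: P(data | r = 1) = (6/7)(1/7) = 6/49; P(data | r = 2) = (5/7)(2/7) = 10/49; P(data | r = 3) = (4/7)(3/7) = 12/49; P(data | r = 5) = (2/7)(5/7) = 10/49.
The prior-weighted likelihoods are 1/4 · 6/49 = 3/98, 1/4 · 10/49 = 5/98, 1/4 · 12/49 = 3/49, 1/4 · 10/49 = 5/98; with total 19/98.
Dividing through by the total gives posterior P(r = 1 | data) = 3/19, P(r = 2 | data) = 5/19, P(r = 3 | data) = 6/19, P(r = 5 | data) = 5/19.
The predictive probability is P(purple next | data) = (1/7)(3/19) + (2/7)(5/19) + (3/7)(6/19) + (5/7)(5/19) = 8/19.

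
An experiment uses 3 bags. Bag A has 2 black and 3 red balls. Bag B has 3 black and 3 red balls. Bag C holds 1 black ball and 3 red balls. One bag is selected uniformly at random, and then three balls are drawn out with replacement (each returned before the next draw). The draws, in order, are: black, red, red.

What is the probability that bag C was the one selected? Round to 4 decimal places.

0.3433

For each hypothesis, P(data | H) works out to: P(data | bag A) = (2/5)(3/5)(3/5) = 0.144; P(data | bag B) = (3/6)(3/6)(3/6) = 0.125; P(data | bag C) = (1/4)(3/4)(3/4) = 0.14062.
The prior-weighted likelihoods are 1/3 · 0.144 = 0.048, 1/3 · 0.125 = 0.041667, 1/3 · 0.14062 = 0.046875; summing to 0.13654.
Hence P(bag C | data) = (0.046875) / (0.13654) = 0.3433.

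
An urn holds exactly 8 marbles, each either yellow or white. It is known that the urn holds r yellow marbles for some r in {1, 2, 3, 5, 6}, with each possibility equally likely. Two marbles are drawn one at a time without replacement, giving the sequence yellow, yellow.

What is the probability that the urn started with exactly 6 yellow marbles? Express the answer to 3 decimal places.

0.517

The likelihood of the observed sequence under each hypothesis: P(data | r = 1) = (1/8)(0/7) = 0; P(data | r = 2) = (2/8)(1/7) = 1/28; P(data | r = 3) = (3/8)(2/7) = 3/28; P(data | r = 5) = (5/8)(4/7) = 5/14; P(data | r = 6) = (6/8)(5/7) = 15/28.
Multiplying each by its prior: 1/5 · 0 = 0, 1/5 · 1/28 = 1/140, 1/5 · 3/28 = 3/140, 1/5 · 5/14 = 1/14, 1/5 · 15/28 = 3/28; these sum to 29/140.
By Bayes' rule, P(r = 6 | data) = (3/28) / (29/140) = 15/29.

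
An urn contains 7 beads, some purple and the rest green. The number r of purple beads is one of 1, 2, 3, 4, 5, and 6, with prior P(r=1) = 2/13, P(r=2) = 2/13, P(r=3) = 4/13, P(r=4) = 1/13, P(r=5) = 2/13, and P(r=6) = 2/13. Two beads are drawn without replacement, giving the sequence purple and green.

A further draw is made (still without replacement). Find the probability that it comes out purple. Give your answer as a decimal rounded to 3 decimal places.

0.471

Compute the likelihood of the observed sequence for each case: P(data | r = 1) = (1/7)(6/6) = 1/7; P(data | r = 2) = (2/7)(5/6) = 5/21; P(data | r = 3) = (3/7)(4/6) = 2/7; P(data | r = 4) = (4/7)(3/6) = 2/7; P(data | r = 5) = (5/7)(2/6) = 5/21; P(data | r = 6) = (6/7)(1/6) = 1/7.
Multiplying each by its prior: 2/13 · 1/7 = 2/91, 2/13 · 5/21 = 10/273, 4/13 · 2/7 = 8/91, 1/13 · 2/7 = 2/91, 2/13 · 5/21 = 10/273, 2/13 · 1/7 = 2/91; these sum to 62/273.
Normalising, the posterior is P(r = 1 | data) = 3/31, P(r = 2 | data) = 5/31, P(r = 3 | data) = 12/31, P(r = 4 | data) = 3/31, P(r = 5 | data) = 5/31, P(r = 6 | data) = 3/31.
Averaging over the posterior, P(purple next | data) = (0)(3/31) + (1/5)(5/31) + (2/5)(12/31) + (3/5)(3/31) + (4/5)(5/31) + (1)(3/31) = 73/155.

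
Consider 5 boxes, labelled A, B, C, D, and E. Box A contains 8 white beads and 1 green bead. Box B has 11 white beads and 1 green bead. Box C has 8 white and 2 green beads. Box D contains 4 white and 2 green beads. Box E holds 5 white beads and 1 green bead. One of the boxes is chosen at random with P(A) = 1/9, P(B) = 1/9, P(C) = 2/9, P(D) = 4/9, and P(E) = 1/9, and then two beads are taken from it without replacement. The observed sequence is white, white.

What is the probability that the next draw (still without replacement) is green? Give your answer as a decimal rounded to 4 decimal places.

0.2874

For each hypothesis, P(data | H) works out to: P(data | box A) = (8/9)(7/8) = 7/9; P(data | box B) = (11/12)(10/11) = 5/6; P(data | box C) = (8/10)(7/9) = 28/45; P(data | box D) = (4/6)(3/5) = 2/5; P(data | box E) = (5/6)(4/5) = 2/3.
Multiplying each by its prior: 1/9 · 7/9 = 7/81, 1/9 · 5/6 = 5/54, 2/9 · 28/45 = 56/405, 4/9 · 2/5 = 8/45, 1/9 · 2/3 = 2/27; summing to 461/810.
Dividing through by the total gives posterior P(box A | data) = 70/461, P(box B | data) = 75/461, P(box C | data) = 112/461, P(box D | data) = 144/461, P(box E | data) = 60/461.
So P(green next | data) = Σ P(green next | H) P(H | data) = (1/7)(70/461) + (1/10)(75/461) + (1/4)(112/461) + (1/2)(144/461) + (1/4)(60/461) = 265/922.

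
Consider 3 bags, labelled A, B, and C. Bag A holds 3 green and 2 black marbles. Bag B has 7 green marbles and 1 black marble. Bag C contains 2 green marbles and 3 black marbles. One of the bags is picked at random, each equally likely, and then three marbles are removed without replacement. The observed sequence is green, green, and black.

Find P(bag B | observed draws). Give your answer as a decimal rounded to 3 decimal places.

0.294

The likelihood of the observed sequence under each hypothesis: P(data | bag A) = (3/5)(2/4)(2/3) = 1/5; P(data | bag B) = (7/8)(6/7)(1/6) = 1/8; P(data | bag C) = (2/5)(1/4)(3/3) = 1/10.
The prior-weighted likelihoods are 1/3 · 1/5 = 1/15, 1/3 · 1/8 = 1/24, 1/3 · 1/10 = 1/30; summing to 17/120.
Therefore the posterior P(bag B | data) = (1/24) / (17/120) = 5/17.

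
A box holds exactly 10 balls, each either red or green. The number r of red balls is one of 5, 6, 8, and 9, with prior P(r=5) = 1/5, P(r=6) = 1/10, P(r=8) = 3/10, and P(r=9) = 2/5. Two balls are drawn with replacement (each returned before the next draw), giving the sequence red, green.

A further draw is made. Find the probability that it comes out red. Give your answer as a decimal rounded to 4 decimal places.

0.6975

The likelihood of the observed sequence under each hypothesis: P(data | r = 5) = (5/10)(5/10) = 1/4; P(data | r = 6) = (6/10)(4/10) = 6/25; P(data | r = 8) = (8/10)(2/10) = 4/25; P(data | r = 9) = (9/10)(1/10) = 9/100.
Multiplying each by its prior: 1/5 · 1/4 = 1/20, 1/10 · 6/25 = 3/125, 3/10 · 4/25 = 6/125, 2/5 · 9/100 = 9/250; summing to 79/500.
Dividing through by the total gives posterior P(r = 5 | data) = 25/79, P(r = 6 | data) = 12/79, P(r = 8 | data) = 24/79, P(r = 9 | data) = 18/79.
The predictive probability is P(red next | data) = (1/2)(25/79) + (3/5)(12/79) + (4/5)(24/79) + (9/10)(18/79) = 551/790.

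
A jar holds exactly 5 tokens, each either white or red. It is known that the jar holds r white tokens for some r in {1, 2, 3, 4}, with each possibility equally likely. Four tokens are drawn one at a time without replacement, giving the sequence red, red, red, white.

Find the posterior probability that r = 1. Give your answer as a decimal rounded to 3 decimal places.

0.667

Under each hypothesis, the probability of the observed sequence is: P(data | r = 1) = (4/5)(3/4)(2/3)(1/2) = 1/5; P(data | r = 2) = (3/5)(2/4)(1/3)(2/2) = 1/10; P(data | r = 3) = (2/5)(1/4)(0/3) = 0; P(data | r = 4) = (1/5)(0/4) = 0.
Weighting by the prior gives 1/4 · 1/5 = 1/20, 1/4 · 1/10 = 1/40, 1/4 · 0 = 0, 1/4 · 0 = 0; summing to 3/40.
Hence P(r = 1 | data) = (1/20) / (3/40) = 2/3.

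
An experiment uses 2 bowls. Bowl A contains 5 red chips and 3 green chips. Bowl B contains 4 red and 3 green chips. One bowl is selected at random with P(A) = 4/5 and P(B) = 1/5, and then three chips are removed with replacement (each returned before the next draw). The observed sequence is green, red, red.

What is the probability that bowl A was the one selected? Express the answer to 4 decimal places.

Compute the likelihood of the observed sequence for each case: P(data | bowl A) = (3/8)(5/8)(5/8) = 0.14648; P(data | bowl B) = (3/7)(4/7)(4/7) = 0.13994.
Multiplying each by its prior: 4/5 · 0.14648 = 0.11719, 1/5 · 0.13994 = 0.027988; these sum to 0.14518.
Hence P(bowl A | data) = (0.11719) / (0.14518) = 0.80721.

0.8072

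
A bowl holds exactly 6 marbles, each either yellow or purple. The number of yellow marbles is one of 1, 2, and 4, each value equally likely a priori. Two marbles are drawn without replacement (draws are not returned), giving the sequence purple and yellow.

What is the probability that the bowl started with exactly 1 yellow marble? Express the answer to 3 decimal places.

The likelihood of the observed sequence under each hypothesis: P(data | r = 1) = (5/6)(1/5) = 1/6; P(data | r = 2) = (4/6)(2/5) = 4/15; P(data | r = 4) = (2/6)(4/5) = 4/15.
The prior-weighted likelihoods are 1/3 · 1/6 = 1/18, 1/3 · 4/15 = 4/45, 1/3 · 4/15 = 4/45; summing to 7/30.
So P(r = 1 | data) = (1/18) / (7/30) = 5/21.

0.238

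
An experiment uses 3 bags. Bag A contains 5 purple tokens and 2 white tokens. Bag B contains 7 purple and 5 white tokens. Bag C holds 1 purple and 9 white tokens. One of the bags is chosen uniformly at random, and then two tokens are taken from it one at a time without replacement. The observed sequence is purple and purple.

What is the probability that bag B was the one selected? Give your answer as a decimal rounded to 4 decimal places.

Under each hypothesis, the probability of the observed sequence is: P(data | bag A) = (5/7)(4/6) = 0.47619; P(data | bag B) = (7/12)(6/11) = 0.31818; P(data | bag C) = (1/10)(0/9) = 0.
Multiplying each by its prior: 1/3 · 0.47619 = 0.15873, 1/3 · 0.31818 = 0.10606, 1/3 · 0 = 0; summing to 0.26479.
Therefore the posterior P(bag B | data) = (0.10606) / (0.26479) = 0.40054.

0.4005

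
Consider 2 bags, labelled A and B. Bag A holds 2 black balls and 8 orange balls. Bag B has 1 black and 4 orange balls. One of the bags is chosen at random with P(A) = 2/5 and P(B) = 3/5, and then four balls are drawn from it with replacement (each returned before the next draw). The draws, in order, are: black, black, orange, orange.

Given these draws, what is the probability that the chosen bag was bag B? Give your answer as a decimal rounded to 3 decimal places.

For each hypothesis, P(data | H) works out to: P(data | bag A) = (2/10)(2/10)(8/10)(8/10) = 0.0256; P(data | bag B) = (1/5)(1/5)(4/5)(4/5) = 0.0256.
Weighting by the prior gives 2/5 · 0.0256 = 0.01024, 3/5 · 0.0256 = 0.01536; summing to 0.0256.
Therefore the posterior P(bag B | data) = (0.01536) / (0.0256) = 0.6.

0.600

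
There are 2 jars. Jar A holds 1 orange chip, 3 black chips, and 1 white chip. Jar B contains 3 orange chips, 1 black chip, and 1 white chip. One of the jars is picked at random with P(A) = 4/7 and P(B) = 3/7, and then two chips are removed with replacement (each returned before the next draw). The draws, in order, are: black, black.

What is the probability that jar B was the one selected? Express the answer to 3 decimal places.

Compute the likelihood of the observed sequence for each case: P(data | jar A) = (3/5)(3/5) = 9/25; P(data | jar B) = (1/5)(1/5) = 1/25.
The prior-weighted likelihoods are 4/7 · 9/25 = 36/175, 3/7 · 1/25 = 3/175; with total 39/175.
So P(jar B | data) = (3/175) / (39/175) = 1/13.

0.077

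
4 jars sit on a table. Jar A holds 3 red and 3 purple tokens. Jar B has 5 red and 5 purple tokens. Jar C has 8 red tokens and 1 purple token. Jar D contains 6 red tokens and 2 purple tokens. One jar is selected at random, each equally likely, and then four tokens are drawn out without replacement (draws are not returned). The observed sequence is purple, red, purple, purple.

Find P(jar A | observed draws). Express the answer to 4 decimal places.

0.4565

For each hypothesis, P(data | H) works out to: P(data | jar A) = (3/6)(3/5)(2/4)(1/3) = 1/20; P(data | jar B) = (5/10)(5/9)(4/8)(3/7) = 5/84; P(data | jar C) = (1/9)(8/8)(0/7) = 0; P(data | jar D) = (2/8)(6/7)(1/6)(0/5) = 0.
Weighting by the prior gives 1/4 · 1/20 = 1/80, 1/4 · 5/84 = 5/336, 1/4 · 0 = 0, 1/4 · 0 = 0; with total 23/840.
Hence P(jar A | data) = (1/80) / (23/840) = 21/46.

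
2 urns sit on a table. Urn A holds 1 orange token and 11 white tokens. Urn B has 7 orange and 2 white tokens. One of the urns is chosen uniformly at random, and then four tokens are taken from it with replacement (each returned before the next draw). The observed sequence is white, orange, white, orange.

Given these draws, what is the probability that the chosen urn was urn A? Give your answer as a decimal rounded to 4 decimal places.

For each hypothesis, P(data | H) works out to: P(data | urn A) = (11/12)(1/12)(11/12)(1/12) = 0.0058353; P(data | urn B) = (2/9)(7/9)(2/9)(7/9) = 0.029873.
Multiplying each by its prior: 1/2 · 0.0058353 = 0.0029176, 1/2 · 0.029873 = 0.014937; with total 0.017854.
Hence P(urn A | data) = (0.0029176) / (0.017854) = 0.16341.

0.1634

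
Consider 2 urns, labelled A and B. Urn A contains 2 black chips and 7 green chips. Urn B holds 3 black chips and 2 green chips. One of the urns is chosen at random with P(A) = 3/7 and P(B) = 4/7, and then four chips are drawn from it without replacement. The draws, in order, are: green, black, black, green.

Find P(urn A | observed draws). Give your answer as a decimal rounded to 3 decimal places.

0.172

Under each hypothesis, the probability of the observed sequence is: P(data | urn A) = (7/9)(2/8)(1/7)(6/6) = 1/36; P(data | urn B) = (2/5)(3/4)(2/3)(1/2) = 1/10.
Weighting by the prior gives 3/7 · 1/36 = 1/84, 4/7 · 1/10 = 2/35; summing to 29/420.
By Bayes' rule, P(urn A | data) = (1/84) / (29/420) = 5/29.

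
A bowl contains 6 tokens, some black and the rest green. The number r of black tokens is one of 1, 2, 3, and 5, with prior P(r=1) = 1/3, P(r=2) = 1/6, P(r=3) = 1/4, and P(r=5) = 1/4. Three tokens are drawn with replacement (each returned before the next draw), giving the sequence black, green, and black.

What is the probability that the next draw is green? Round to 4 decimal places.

0.4375

Compute the likelihood of the observed sequence for each case: P(data | r = 1) = (1/6)(5/6)(1/6) = 5/216; P(data | r = 2) = (2/6)(4/6)(2/6) = 2/27; P(data | r = 3) = (3/6)(3/6)(3/6) = 1/8; P(data | r = 5) = (5/6)(1/6)(5/6) = 25/216.
Weighting by the prior gives 1/3 · 5/216 = 5/648, 1/6 · 2/27 = 1/81, 1/4 · 1/8 = 1/32, 1/4 · 25/216 = 25/864; summing to 13/162.
Dividing through by the total gives posterior P(r = 1 | data) = 5/52, P(r = 2 | data) = 2/13, P(r = 3 | data) = 81/208, P(r = 5 | data) = 75/208.
The predictive probability is P(green next | data) = (5/6)(5/52) + (2/3)(2/13) + (1/2)(81/208) + (1/6)(75/208) = 7/16.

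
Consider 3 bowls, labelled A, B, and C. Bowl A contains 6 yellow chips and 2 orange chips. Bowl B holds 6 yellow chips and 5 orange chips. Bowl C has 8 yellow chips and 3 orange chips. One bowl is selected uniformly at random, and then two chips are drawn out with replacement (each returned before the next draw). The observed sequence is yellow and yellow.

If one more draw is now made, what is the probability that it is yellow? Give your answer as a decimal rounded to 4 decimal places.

The likelihood of the observed sequence under each hypothesis: P(data | bowl A) = (6/8)(6/8) = 0.5625; P(data | bowl B) = (6/11)(6/11) = 0.29752; P(data | bowl C) = (8/11)(8/11) = 0.52893.
The prior-weighted likelihoods are 1/3 · 0.5625 = 0.1875, 1/3 · 0.29752 = 0.099174, 1/3 · 0.52893 = 0.17631; summing to 0.46298.
Normalising, the posterior is P(bowl A | data) = 0.40498, P(bowl B | data) = 0.21421, P(bowl C | data) = 0.38081.
Averaging over the posterior, P(yellow next | data) = (3/4)(0.40498) + (6/11)(0.21421) + (8/11)(0.38081) = 0.69753.

0.6975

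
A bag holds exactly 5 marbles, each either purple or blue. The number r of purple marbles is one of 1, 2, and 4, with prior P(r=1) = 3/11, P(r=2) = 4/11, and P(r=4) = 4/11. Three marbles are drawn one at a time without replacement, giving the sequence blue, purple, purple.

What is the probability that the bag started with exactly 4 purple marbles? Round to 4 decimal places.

Under each hypothesis, the probability of the observed sequence is: P(data | r = 1) = (4/5)(1/4)(0/3) = 0; P(data | r = 2) = (3/5)(2/4)(1/3) = 1/10; P(data | r = 4) = (1/5)(4/4)(3/3) = 1/5.
The prior-weighted likelihoods are 3/11 · 0 = 0, 4/11 · 1/10 = 2/55, 4/11 · 1/5 = 4/55; with total 6/55.
Therefore the posterior P(r = 4 | data) = (4/55) / (6/55) = 2/3.

0.6667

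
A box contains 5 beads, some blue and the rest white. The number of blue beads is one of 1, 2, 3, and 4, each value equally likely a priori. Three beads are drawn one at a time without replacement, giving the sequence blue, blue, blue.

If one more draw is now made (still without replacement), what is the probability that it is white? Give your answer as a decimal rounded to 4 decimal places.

0.6000

For each hypothesis, P(data | H) works out to: P(data | r = 1) = (1/5)(0/4) = 0; P(data | r = 2) = (2/5)(1/4)(0/3) = 0; P(data | r = 3) = (3/5)(2/4)(1/3) = 1/10; P(data | r = 4) = (4/5)(3/4)(2/3) = 2/5.
The prior-weighted likelihoods are 1/4 · 0 = 0, 1/4 · 0 = 0, 1/4 · 1/10 = 1/40, 1/4 · 2/5 = 1/10; summing to 1/8.
Dividing through by the total gives posterior P(r = 1 | data) = 0, P(r = 2 | data) = 0, P(r = 3 | data) = 1/5, P(r = 4 | data) = 4/5.
Averaging over the posterior, P(white next | data) = (1)(1/5) + (1/2)(4/5) = 3/5.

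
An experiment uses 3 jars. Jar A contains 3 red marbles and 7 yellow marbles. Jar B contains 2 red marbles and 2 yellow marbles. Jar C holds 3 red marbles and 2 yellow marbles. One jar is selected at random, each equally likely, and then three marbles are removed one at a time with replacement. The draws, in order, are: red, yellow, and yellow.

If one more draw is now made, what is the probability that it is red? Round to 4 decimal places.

0.4462

For each hypothesis, P(data | H) works out to: P(data | jar A) = (3/10)(7/10)(7/10) = 147/1000; P(data | jar B) = (2/4)(2/4)(2/4) = 1/8; P(data | jar C) = (3/5)(2/5)(2/5) = 12/125.
Multiplying each by its prior: 1/3 · 147/1000 = 49/1000, 1/3 · 1/8 = 1/24, 1/3 · 12/125 = 4/125; these sum to 46/375.
Normalising, the posterior is P(jar A | data) = 0.39946, P(jar B | data) = 0.33967, P(jar C | data) = 0.26087.
The predictive probability is P(red next | data) = (3/10)(0.39946) + (1/2)(0.33967) + (3/5)(0.26087) = 0.4462.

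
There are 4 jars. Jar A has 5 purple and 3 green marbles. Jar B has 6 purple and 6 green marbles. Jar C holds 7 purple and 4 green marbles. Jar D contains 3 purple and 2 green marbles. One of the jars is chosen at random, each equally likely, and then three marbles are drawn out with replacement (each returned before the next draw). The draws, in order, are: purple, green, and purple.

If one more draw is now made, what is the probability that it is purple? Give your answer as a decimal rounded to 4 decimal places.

0.5938

Compute the likelihood of the observed sequence for each case: P(data | jar A) = (5/8)(3/8)(5/8) = 0.14648; P(data | jar B) = (6/12)(6/12)(6/12) = 0.125; P(data | jar C) = (7/11)(4/11)(7/11) = 0.14726; P(data | jar D) = (3/5)(2/5)(3/5) = 0.144.
The prior-weighted likelihoods are 1/4 · 0.14648 = 0.036621, 1/4 · 0.125 = 0.03125, 1/4 · 0.14726 = 0.036814, 1/4 · 0.144 = 0.036; these sum to 0.14069.
Dividing through by the total gives posterior P(jar A | data) = 0.2603, P(jar B | data) = 0.22213, P(jar C | data) = 0.26168, P(jar D | data) = 0.25589.
Averaging over the posterior, P(purple next | data) = (5/8)(0.2603) + (1/2)(0.22213) + (7/11)(0.26168) + (3/5)(0.25589) = 0.59381.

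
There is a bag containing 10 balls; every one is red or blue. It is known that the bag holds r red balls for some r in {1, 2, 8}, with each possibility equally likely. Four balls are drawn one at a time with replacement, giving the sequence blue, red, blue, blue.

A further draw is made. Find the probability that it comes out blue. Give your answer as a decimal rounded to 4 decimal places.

0.8190

Compute the likelihood of the observed sequence for each case: P(data | r = 1) = (9/10)(1/10)(9/10)(9/10) = 0.0729; P(data | r = 2) = (8/10)(2/10)(8/10)(8/10) = 0.1024; P(data | r = 8) = (2/10)(8/10)(2/10)(2/10) = 0.0064.
The prior-weighted likelihoods are 1/3 · 0.0729 = 0.0243, 1/3 · 0.1024 = 0.034133, 1/3 · 0.0064 = 0.0021333; with total 0.060567.
The posterior is then P(r = 1 | data) = 0.40121, P(r = 2 | data) = 0.56357, P(r = 8 | data) = 0.035223.
The predictive probability is P(blue next | data) = (9/10)(0.40121) + (4/5)(0.56357) + (1/5)(0.035223) = 0.81899.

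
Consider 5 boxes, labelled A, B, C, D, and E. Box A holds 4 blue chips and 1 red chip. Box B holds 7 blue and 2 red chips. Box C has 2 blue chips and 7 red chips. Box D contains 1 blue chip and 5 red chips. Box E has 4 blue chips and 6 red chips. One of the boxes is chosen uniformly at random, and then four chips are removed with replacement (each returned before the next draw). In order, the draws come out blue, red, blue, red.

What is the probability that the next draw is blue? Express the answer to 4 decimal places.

Compute the likelihood of the observed sequence for each case: P(data | box A) = (4/5)(1/5)(4/5)(1/5) = 0.0256; P(data | box B) = (7/9)(2/9)(7/9)(2/9) = 0.029873; P(data | box C) = (2/9)(7/9)(2/9)(7/9) = 0.029873; P(data | box D) = (1/6)(5/6)(1/6)(5/6) = 0.01929; P(data | box E) = (4/10)(6/10)(4/10)(6/10) = 0.0576.
The prior-weighted likelihoods are 1/5 · 0.0256 = 0.00512, 1/5 · 0.029873 = 0.0059747, 1/5 · 0.029873 = 0.0059747, 1/5 · 0.01929 = 0.003858, 1/5 · 0.0576 = 0.01152; summing to 0.032447.
Dividing through by the total gives posterior P(box A | data) = 0.15779, P(box B | data) = 0.18413, P(box C | data) = 0.18413, P(box D | data) = 0.1189, P(box E | data) = 0.35504.
The predictive probability is P(blue next | data) = (4/5)(0.15779) + (7/9)(0.18413) + (2/9)(0.18413) + (1/6)(0.1189) + (2/5)(0.35504) = 0.4722.

0.4722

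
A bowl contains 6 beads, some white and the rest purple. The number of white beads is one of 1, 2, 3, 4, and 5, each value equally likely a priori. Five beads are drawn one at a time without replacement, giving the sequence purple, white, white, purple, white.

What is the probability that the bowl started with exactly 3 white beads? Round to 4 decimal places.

The likelihood of the observed sequence under each hypothesis: P(data | r = 1) = (5/6)(1/5)(0/4) = 0; P(data | r = 2) = (4/6)(2/5)(1/4)(3/3)(0/2) = 0; P(data | r = 3) = (3/6)(3/5)(2/4)(2/3)(1/2) = 1/20; P(data | r = 4) = (2/6)(4/5)(3/4)(1/3)(2/2) = 1/15; P(data | r = 5) = (1/6)(5/5)(4/4)(0/3) = 0.
Weighting by the prior gives 1/5 · 0 = 0, 1/5 · 0 = 0, 1/5 · 1/20 = 1/100, 1/5 · 1/15 = 1/75, 1/5 · 0 = 0; with total 7/300.
So P(r = 3 | data) = (1/100) / (7/300) = 3/7.

0.4286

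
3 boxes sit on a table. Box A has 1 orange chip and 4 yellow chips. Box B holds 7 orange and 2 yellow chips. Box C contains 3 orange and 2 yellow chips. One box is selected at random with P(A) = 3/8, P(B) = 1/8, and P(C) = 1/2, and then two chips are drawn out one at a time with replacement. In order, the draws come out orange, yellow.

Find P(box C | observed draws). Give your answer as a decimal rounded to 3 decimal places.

Under each hypothesis, the probability of the observed sequence is: P(data | box A) = (1/5)(4/5) = 0.16; P(data | box B) = (7/9)(2/9) = 0.17284; P(data | box C) = (3/5)(2/5) = 0.24.
Weighting by the prior gives 3/8 · 0.16 = 0.06, 1/8 · 0.17284 = 0.021605, 1/2 · 0.24 = 0.12; with total 0.2016.
Hence P(box C | data) = (0.12) / (0.2016) = 0.59522.

0.595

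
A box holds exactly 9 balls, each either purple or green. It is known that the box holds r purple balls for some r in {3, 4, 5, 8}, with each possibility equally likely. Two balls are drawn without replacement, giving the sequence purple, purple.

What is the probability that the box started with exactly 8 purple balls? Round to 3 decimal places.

0.596

The likelihood of the observed sequence under each hypothesis: P(data | r = 3) = (3/9)(2/8) = 1/12; P(data | r = 4) = (4/9)(3/8) = 1/6; P(data | r = 5) = (5/9)(4/8) = 5/18; P(data | r = 8) = (8/9)(7/8) = 7/9.
Multiplying each by its prior: 1/4 · 1/12 = 1/48, 1/4 · 1/6 = 1/24, 1/4 · 5/18 = 5/72, 1/4 · 7/9 = 7/36; summing to 47/144.
So P(r = 8 | data) = (7/36) / (47/144) = 28/47.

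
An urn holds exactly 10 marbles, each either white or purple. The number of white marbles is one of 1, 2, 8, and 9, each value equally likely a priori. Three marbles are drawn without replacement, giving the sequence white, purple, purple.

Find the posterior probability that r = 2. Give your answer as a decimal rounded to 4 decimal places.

Under each hypothesis, the probability of the observed sequence is: P(data | r = 1) = (1/10)(9/9)(8/8) = 1/10; P(data | r = 2) = (2/10)(8/9)(7/8) = 7/45; P(data | r = 8) = (8/10)(2/9)(1/8) = 1/45; P(data | r = 9) = (9/10)(1/9)(0/8) = 0.
Multiplying each by its prior: 1/4 · 1/10 = 1/40, 1/4 · 7/45 = 7/180, 1/4 · 1/45 = 1/180, 1/4 · 0 = 0; summing to 5/72.
So P(r = 2 | data) = (7/180) / (5/72) = 14/25.

0.5600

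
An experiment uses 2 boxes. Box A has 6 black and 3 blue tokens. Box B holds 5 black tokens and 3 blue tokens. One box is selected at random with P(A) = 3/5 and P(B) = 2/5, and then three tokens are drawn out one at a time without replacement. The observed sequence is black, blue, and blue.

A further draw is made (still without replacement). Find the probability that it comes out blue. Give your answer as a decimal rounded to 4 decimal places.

Under each hypothesis, the probability of the observed sequence is: P(data | box A) = (6/9)(3/8)(2/7) = 1/14; P(data | box B) = (5/8)(3/7)(2/6) = 5/56.
Multiplying each by its prior: 3/5 · 1/14 = 3/70, 2/5 · 5/56 = 1/28; these sum to 11/140.
The posterior is then P(box A | data) = 6/11, P(box B | data) = 5/11.
Averaging over the posterior, P(blue next | data) = (1/6)(6/11) + (1/5)(5/11) = 2/11.

0.1818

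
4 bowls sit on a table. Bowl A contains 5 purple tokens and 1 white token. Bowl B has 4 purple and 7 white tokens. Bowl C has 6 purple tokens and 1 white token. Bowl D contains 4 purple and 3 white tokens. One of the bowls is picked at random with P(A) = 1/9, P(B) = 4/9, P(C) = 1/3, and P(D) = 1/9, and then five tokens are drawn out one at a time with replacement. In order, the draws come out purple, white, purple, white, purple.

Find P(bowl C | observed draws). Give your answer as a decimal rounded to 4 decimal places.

The likelihood of the observed sequence under each hypothesis: P(data | bowl A) = (5/6)(1/6)(5/6)(1/6)(5/6) = 0.016075; P(data | bowl B) = (4/11)(7/11)(4/11)(7/11)(4/11) = 0.019472; P(data | bowl C) = (6/7)(1/7)(6/7)(1/7)(6/7) = 0.012852; P(data | bowl D) = (4/7)(3/7)(4/7)(3/7)(4/7) = 0.034271.
Weighting by the prior gives 1/9 · 0.016075 = 0.0017861, 4/9 · 0.019472 = 0.0086543, 1/3 · 0.012852 = 0.0042839, 1/9 · 0.034271 = 0.0038079; summing to 0.018532.
Therefore the posterior P(bowl C | data) = (0.0042839) / (0.018532) = 0.23116.

0.2312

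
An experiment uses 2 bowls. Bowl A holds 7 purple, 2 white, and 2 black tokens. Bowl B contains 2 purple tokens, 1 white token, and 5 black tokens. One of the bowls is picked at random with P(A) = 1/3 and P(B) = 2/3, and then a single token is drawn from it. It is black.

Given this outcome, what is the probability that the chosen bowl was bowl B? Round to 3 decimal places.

0.873

Compute the likelihood of this draw for each case: P(data | bowl A) = (2/11) = 2/11; P(data | bowl B) = (5/8) = 5/8.
Weighting by the prior gives 1/3 · 2/11 = 2/33, 2/3 · 5/8 = 5/12; summing to 21/44.
By Bayes' rule, P(bowl B | data) = (5/12) / (21/44) = 55/63.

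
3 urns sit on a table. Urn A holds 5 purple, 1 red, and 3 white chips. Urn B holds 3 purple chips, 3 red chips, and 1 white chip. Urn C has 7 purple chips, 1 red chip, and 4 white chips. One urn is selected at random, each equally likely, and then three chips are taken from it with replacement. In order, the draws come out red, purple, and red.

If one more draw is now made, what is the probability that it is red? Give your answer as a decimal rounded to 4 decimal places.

Compute the likelihood of the observed sequence for each case: P(data | urn A) = (1/9)(5/9)(1/9) = 0.0068587; P(data | urn B) = (3/7)(3/7)(3/7) = 0.078717; P(data | urn C) = (1/12)(7/12)(1/12) = 0.0040509.
Multiplying each by its prior: 1/3 · 0.0068587 = 0.0022862, 1/3 · 0.078717 = 0.026239, 1/3 · 0.0040509 = 0.0013503; with total 0.029876.
Dividing through by the total gives posterior P(urn A | data) = 0.076525, P(urn B | data) = 0.87828, P(urn C | data) = 0.045198.
Averaging over the posterior, P(red next | data) = (1/9)(0.076525) + (3/7)(0.87828) + (1/12)(0.045198) = 0.38867.

0.3887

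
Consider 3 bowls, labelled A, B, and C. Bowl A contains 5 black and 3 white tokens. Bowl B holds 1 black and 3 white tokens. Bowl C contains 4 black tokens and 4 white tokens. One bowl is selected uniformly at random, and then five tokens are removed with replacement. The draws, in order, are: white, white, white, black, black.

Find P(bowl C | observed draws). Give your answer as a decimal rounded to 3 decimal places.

The likelihood of the observed sequence under each hypothesis: P(data | bowl A) = (3/8)(3/8)(3/8)(5/8)(5/8) = 0.020599; P(data | bowl B) = (3/4)(3/4)(3/4)(1/4)(1/4) = 0.026367; P(data | bowl C) = (4/8)(4/8)(4/8)(4/8)(4/8) = 0.03125.
Weighting by the prior gives 1/3 · 0.020599 = 0.0068665, 1/3 · 0.026367 = 0.0087891, 1/3 · 0.03125 = 0.010417; summing to 0.026072.
Hence P(bowl C | data) = (0.010417) / (0.026072) = 0.39953.

0.400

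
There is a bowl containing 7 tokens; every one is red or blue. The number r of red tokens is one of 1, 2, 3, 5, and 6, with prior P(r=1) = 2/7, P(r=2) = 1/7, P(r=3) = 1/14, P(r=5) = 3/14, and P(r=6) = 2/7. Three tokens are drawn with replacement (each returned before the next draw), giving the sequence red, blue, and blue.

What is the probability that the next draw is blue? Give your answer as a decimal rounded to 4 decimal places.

0.6459

For each hypothesis, P(data | H) works out to: P(data | r = 1) = (1/7)(6/7)(6/7) = 0.10496; P(data | r = 2) = (2/7)(5/7)(5/7) = 0.14577; P(data | r = 3) = (3/7)(4/7)(4/7) = 0.13994; P(data | r = 5) = (5/7)(2/7)(2/7) = 0.058309; P(data | r = 6) = (6/7)(1/7)(1/7) = 0.017493.
Multiplying each by its prior: 2/7 · 0.10496 = 0.029988, 1/7 · 0.14577 = 0.020825, 1/14 · 0.13994 = 0.0099958, 3/14 · 0.058309 = 0.012495, 2/7 · 0.017493 = 0.0049979; these sum to 0.078301.
The posterior is then P(r = 1 | data) = 0.38298, P(r = 2 | data) = 0.26596, P(r = 3 | data) = 0.12766, P(r = 5 | data) = 0.15957, P(r = 6 | data) = 0.06383.
The predictive probability is P(blue next | data) = (6/7)(0.38298) + (5/7)(0.26596) + (4/7)(0.12766) + (2/7)(0.15957) + (1/7)(0.06383) = 0.6459.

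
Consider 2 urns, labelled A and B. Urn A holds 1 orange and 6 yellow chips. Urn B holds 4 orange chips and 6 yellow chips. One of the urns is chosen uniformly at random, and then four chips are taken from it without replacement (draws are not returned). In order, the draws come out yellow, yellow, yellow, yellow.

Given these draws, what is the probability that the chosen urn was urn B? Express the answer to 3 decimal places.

Compute the likelihood of the observed sequence for each case: P(data | urn A) = (6/7)(5/6)(4/5)(3/4) = 3/7; P(data | urn B) = (6/10)(5/9)(4/8)(3/7) = 1/14.
The prior-weighted likelihoods are 1/2 · 3/7 = 3/14, 1/2 · 1/14 = 1/28; summing to 1/4.
Therefore the posterior P(urn B | data) = (1/28) / (1/4) = 1/7.

0.143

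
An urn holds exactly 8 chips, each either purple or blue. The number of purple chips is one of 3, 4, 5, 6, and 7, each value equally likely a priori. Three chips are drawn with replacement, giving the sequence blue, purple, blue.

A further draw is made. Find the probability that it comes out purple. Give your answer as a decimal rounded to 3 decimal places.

0.523

Compute the likelihood of the observed sequence for each case: P(data | r = 3) = (5/8)(3/8)(5/8) = 0.14648; P(data | r = 4) = (4/8)(4/8)(4/8) = 0.125; P(data | r = 5) = (3/8)(5/8)(3/8) = 0.087891; P(data | r = 6) = (2/8)(6/8)(2/8) = 0.046875; P(data | r = 7) = (1/8)(7/8)(1/8) = 0.013672.
Weighting by the prior gives 1/5 · 0.14648 = 0.029297, 1/5 · 0.125 = 0.025, 1/5 · 0.087891 = 0.017578, 1/5 · 0.046875 = 0.009375, 1/5 · 0.013672 = 0.0027344; with total 0.083984.
Dividing through by the total gives posterior P(r = 3 | data) = 0.34884, P(r = 4 | data) = 0.29767, P(r = 5 | data) = 0.2093, P(r = 6 | data) = 0.11163, P(r = 7 | data) = 0.032558.
Averaging over the posterior, P(purple next | data) = (3/8)(0.34884) + (1/2)(0.29767) + (5/8)(0.2093) + (3/4)(0.11163) + (7/8)(0.032558) = 0.52267.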